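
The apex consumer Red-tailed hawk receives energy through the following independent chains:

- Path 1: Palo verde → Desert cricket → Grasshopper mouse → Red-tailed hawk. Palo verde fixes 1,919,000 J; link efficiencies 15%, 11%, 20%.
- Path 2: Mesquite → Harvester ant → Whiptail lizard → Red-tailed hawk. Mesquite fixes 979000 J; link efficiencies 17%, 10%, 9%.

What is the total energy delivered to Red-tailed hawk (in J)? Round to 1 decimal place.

Path 1: 1919000 × 0.15 × 0.11 × 0.2 = 6332.7 J
Path 2: 979000 × 0.17 × 0.1 × 0.09 = 1497.87 J
Total at Red-tailed hawk: 6332.7 + 1497.87 = 7830.57 J

7830.6 J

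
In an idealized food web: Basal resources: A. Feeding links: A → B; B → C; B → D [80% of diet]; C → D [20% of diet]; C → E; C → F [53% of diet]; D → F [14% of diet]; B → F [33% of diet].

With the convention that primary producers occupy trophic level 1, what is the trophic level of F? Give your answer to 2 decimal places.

B: 1 + 1 = 2
C: 1 + 2 = 3
D: 1 + (0.8×2 + 0.2×3) = 3.2
E: 1 + 3 = 4
F: 1 + (0.53×3 + 0.14×3.2 + 0.33×2) = 3.698

3.70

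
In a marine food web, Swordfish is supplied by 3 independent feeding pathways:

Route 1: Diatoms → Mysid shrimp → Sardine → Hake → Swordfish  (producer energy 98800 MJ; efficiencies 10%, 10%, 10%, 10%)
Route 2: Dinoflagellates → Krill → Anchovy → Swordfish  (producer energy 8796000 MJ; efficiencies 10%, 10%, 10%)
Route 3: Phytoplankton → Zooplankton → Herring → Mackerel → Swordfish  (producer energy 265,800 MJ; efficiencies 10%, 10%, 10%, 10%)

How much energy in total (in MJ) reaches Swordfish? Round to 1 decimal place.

Route 1: 98800 × 0.1 × 0.1 × 0.1 × 0.1 = 9.88 MJ
Route 2: 8796000 × 0.1 × 0.1 × 0.1 = 8796 MJ
Route 3: 265800 × 0.1 × 0.1 × 0.1 × 0.1 = 26.58 MJ
Total at Swordfish: 9.88 + 8796 + 26.58 = 8832.46 MJ

8832.5 MJ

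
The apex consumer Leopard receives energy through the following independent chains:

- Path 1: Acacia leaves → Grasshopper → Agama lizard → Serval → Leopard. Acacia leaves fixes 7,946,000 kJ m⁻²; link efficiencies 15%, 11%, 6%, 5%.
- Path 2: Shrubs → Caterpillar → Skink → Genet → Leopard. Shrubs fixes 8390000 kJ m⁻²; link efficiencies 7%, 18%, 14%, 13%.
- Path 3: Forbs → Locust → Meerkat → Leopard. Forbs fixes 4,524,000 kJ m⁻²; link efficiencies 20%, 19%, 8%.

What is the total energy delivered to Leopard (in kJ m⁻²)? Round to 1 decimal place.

Path 1: 7946000 × 0.15 × 0.11 × 0.06 × 0.05 = 393.327 kJ m⁻²
Path 2: 8390000 × 0.07 × 0.18 × 0.14 × 0.13 = 1923.9948 kJ m⁻²
Path 3: 4524000 × 0.2 × 0.19 × 0.08 = 13752.96 kJ m⁻²
Total at Leopard: 393.327 + 1923.9948 + 13752.96 = 16070.2818 kJ m⁻²

16070.3 kJ m⁻²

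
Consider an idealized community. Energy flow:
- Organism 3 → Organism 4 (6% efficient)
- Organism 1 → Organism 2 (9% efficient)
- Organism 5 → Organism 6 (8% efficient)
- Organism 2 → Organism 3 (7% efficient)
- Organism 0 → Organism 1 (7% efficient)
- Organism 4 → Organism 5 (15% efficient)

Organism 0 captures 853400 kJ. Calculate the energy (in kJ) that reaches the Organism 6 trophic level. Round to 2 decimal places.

Organism 1: 853400 × 0.07 = 59738 kJ
Organism 2: 59738 × 0.09 = 5376.42 kJ
Organism 3: 5376.42 × 0.07 = 376.3494 kJ
Organism 4: 376.3494 × 0.06 = 22.580964 kJ
Organism 5: 22.580964 × 0.15 = 3.3871446 kJ
Organism 6: 3.3871446 × 0.08 = 0.270971568 kJ

0.27 kJ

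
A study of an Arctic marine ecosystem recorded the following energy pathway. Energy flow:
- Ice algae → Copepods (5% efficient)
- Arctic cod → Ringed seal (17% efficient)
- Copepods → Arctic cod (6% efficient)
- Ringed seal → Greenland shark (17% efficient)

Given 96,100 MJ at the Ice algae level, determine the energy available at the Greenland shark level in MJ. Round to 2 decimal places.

8.33 MJ

Copepods: 96100 × 0.05 = 4805 MJ
Arctic cod: 4805 × 0.06 = 288.3 MJ
Ringed seal: 288.3 × 0.17 = 49.011 MJ
Greenland shark: 49.011 × 0.17 = 8.33187 MJ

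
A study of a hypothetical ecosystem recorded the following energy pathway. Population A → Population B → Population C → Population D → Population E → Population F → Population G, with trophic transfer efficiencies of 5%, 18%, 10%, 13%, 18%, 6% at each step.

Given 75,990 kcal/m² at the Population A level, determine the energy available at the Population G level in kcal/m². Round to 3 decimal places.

0.096 kcal/m²

Population B: 75990 × 0.05 = 3799.5 kcal/m²
Population C: 3799.5 × 0.18 = 683.91 kcal/m²
Population D: 683.91 × 0.1 = 68.391 kcal/m²
Population E: 68.391 × 0.13 = 8.89083 kcal/m²
Population F: 8.89083 × 0.18 = 1.6003494 kcal/m²
Population G: 1.6003494 × 0.06 = 0.096020964 kcal/m²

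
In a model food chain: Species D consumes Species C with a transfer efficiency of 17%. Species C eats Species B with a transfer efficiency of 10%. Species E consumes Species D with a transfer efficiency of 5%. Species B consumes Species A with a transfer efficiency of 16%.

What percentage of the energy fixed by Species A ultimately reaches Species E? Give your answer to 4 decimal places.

Product of link efficiencies: 0.16 × 0.1 × 0.17 × 0.05 = 0.000136
As a percentage: 0.000136 × 100 = 0.0136%

0.0136%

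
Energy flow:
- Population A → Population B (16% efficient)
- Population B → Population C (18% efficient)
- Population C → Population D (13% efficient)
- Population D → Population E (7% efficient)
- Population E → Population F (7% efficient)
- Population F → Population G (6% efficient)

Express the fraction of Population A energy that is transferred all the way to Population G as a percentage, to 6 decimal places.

Product of link efficiencies: 0.16 × 0.18 × 0.13 × 0.07 × 0.07 × 0.06 = 0.000001100736
As a percentage: 0.000001100736 × 100 = 0.000110%

0.000110%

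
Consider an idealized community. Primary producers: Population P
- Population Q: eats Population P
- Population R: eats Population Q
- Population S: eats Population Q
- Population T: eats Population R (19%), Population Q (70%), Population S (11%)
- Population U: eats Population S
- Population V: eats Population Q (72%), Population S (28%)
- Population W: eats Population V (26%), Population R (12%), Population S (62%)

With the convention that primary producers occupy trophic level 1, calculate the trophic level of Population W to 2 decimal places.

4.07

Population Q: 1 + 1 = 2
Population R: 1 + 2 = 3
Population S: 1 + 2 = 3
Population T: 1 + (0.19×3 + 0.7×2 + 0.11×3) = 3.3
Population U: 1 + 3 = 4
Population V: 1 + (0.72×2 + 0.28×3) = 3.28
Population W: 1 + (0.26×3.28 + 0.12×3 + 0.62×3) = 4.0728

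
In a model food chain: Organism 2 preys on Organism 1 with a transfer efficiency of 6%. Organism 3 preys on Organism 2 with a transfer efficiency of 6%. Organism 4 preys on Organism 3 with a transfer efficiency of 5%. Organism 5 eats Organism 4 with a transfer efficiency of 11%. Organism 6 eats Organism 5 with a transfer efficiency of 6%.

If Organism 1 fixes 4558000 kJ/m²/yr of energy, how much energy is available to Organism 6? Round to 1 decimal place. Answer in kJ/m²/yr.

5.4 kJ/m²/yr

Organism 2: 4558000 × 0.06 = 273480 kJ/m²/yr
Organism 3: 273480 × 0.06 = 16408.8 kJ/m²/yr
Organism 4: 16408.8 × 0.05 = 820.44 kJ/m²/yr
Organism 5: 820.44 × 0.11 = 90.2484 kJ/m²/yr
Organism 6: 90.2484 × 0.06 = 5.414904 kJ/m²/yr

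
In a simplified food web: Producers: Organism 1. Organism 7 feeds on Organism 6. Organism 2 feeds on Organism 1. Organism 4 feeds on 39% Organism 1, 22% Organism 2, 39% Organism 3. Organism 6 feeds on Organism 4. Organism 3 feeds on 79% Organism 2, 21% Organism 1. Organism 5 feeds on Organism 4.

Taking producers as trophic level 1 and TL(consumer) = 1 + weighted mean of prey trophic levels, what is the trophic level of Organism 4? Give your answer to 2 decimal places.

2.92

Organism 2: 1 + 1 = 2
Organism 3: 1 + (0.79×2 + 0.21×1) = 2.79
Organism 4: 1 + (0.39×1 + 0.22×2 + 0.39×2.79) = 2.9181
Organism 5: 1 + 2.9181 = 3.9181
Organism 6: 1 + 2.9181 = 3.9181
Organism 7: 1 + 3.9181 = 4.9181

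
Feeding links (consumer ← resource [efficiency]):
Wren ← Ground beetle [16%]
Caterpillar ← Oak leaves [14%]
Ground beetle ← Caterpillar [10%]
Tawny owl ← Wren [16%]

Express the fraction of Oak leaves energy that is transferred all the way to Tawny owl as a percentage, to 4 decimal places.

0.0358%

Product of link efficiencies: 0.14 × 0.1 × 0.16 × 0.16 = 0.0003584
As a percentage: 0.0003584 × 100 = 0.0358%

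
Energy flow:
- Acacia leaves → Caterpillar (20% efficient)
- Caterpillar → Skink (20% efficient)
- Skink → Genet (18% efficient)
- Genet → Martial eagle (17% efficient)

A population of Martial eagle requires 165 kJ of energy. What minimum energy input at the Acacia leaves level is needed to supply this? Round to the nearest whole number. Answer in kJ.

134804 kJ

Cumulative transfer efficiency: 0.2 × 0.2 × 0.18 × 0.17 = 0.001224
Acacia leaves energy = 165 / 0.001224 = 134804 kJ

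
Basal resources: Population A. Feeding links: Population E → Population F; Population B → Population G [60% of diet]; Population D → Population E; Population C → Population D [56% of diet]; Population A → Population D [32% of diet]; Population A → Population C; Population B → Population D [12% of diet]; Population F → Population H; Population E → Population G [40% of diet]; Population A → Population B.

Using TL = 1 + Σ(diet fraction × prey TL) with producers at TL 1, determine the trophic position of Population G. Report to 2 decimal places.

Population B: 1 + 1 = 2
Population C: 1 + 1 = 2
Population D: 1 + (0.56×2 + 0.12×2 + 0.32×1) = 2.68
Population E: 1 + 2.68 = 3.68
Population F: 1 + 3.68 = 4.68
Population G: 1 + (0.6×2 + 0.4×3.68) = 3.672
Population H: 1 + 4.68 = 5.68

3.67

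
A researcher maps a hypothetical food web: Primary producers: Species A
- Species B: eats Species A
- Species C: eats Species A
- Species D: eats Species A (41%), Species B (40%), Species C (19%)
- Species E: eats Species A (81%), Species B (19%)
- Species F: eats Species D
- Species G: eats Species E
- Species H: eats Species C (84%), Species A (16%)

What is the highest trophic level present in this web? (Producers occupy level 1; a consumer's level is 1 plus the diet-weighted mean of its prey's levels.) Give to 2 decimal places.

3.59

Species B: 1 + 1 = 2
Species C: 1 + 1 = 2
Species D: 1 + (0.41×1 + 0.4×2 + 0.19×2) = 2.59
Species E: 1 + (0.81×1 + 0.19×2) = 2.19
Species F: 1 + 2.59 = 3.59
Species G: 1 + 2.19 = 3.19
Species H: 1 + (0.84×2 + 0.16×1) = 2.84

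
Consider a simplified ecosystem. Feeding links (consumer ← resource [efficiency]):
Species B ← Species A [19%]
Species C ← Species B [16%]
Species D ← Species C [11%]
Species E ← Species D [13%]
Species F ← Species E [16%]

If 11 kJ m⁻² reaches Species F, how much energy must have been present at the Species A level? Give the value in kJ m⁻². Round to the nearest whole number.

158148 kJ m⁻²

Cumulative transfer efficiency: 0.19 × 0.16 × 0.11 × 0.13 × 0.16 = 0.0000695552
Species A energy = 11 / 0.0000695552 = 158148 kJ m⁻²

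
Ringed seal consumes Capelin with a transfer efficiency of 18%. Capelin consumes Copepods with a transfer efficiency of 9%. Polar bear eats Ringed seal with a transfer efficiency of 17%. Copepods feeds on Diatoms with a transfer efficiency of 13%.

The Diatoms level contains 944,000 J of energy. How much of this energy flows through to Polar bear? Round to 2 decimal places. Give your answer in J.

337.97 J

Copepods: 944000 × 0.13 = 122720 J
Capelin: 122720 × 0.09 = 11044.8 J
Ringed seal: 11044.8 × 0.18 = 1988.064 J
Polar bear: 1988.064 × 0.17 = 337.97088 J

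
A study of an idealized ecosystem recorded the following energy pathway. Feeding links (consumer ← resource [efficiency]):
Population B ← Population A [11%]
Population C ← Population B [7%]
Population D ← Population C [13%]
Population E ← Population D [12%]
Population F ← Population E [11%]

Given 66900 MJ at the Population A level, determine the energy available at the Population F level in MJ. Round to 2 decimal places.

0.88 MJ

Population B: 66900 × 0.11 = 7359 MJ
Population C: 7359 × 0.07 = 515.13 MJ
Population D: 515.13 × 0.13 = 66.9669 MJ
Population E: 66.9669 × 0.12 = 8.036028 MJ
Population F: 8.036028 × 0.11 = 0.88396308 MJ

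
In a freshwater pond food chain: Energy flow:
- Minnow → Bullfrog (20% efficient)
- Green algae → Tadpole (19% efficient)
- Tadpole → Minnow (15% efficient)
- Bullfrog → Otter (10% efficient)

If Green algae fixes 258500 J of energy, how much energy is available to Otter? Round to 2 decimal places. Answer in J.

147.35 J

Tadpole: 258500 × 0.19 = 49115 J
Minnow: 49115 × 0.15 = 7367.25 J
Bullfrog: 7367.25 × 0.2 = 1473.45 J
Otter: 1473.45 × 0.1 = 147.345 J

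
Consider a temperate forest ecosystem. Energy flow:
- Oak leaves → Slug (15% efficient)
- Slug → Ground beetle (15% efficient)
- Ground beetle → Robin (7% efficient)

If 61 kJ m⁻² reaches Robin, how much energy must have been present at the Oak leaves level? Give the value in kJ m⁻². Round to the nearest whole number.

38730 kJ m⁻²

Cumulative transfer efficiency: 0.15 × 0.15 × 0.07 = 0.001575
Oak leaves energy = 61 / 0.001575 = 38730 kJ m⁻²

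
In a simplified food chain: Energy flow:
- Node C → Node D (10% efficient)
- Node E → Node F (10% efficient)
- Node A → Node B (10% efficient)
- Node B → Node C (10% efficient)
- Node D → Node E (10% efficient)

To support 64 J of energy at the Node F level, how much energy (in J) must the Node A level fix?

6400000 J

Cumulative transfer efficiency: 0.1 × 0.1 × 0.1 × 0.1 × 0.1 = 0.00001
Node A energy = 64 / 0.00001 = 6400000 J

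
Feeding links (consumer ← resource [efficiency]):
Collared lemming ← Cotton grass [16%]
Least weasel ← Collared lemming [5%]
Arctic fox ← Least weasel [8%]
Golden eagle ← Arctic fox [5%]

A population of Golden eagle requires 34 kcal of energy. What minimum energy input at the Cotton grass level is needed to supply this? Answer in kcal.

Cumulative transfer efficiency: 0.16 × 0.05 × 0.08 × 0.05 = 0.000032
Cotton grass energy = 34 / 0.000032 = 1062500 kcal

1062500 kcal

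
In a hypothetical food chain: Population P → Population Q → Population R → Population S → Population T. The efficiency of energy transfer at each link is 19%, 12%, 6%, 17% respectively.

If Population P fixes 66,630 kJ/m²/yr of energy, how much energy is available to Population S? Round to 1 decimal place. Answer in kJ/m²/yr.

Population Q: 66630 × 0.19 = 12659.7 kJ/m²/yr
Population R: 12659.7 × 0.12 = 1519.164 kJ/m²/yr
Population S: 1519.164 × 0.06 = 91.14984 kJ/m²/yr

91.1 kJ/m²/yr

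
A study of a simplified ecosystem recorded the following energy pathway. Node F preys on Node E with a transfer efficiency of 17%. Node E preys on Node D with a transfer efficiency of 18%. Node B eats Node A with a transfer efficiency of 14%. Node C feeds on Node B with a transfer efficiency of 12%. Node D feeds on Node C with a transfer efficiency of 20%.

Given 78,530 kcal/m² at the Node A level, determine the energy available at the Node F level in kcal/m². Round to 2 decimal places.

8.07 kcal/m²

Node B: 78530 × 0.14 = 10994.2 kcal/m²
Node C: 10994.2 × 0.12 = 1319.304 kcal/m²
Node D: 1319.304 × 0.2 = 263.8608 kcal/m²
Node E: 263.8608 × 0.18 = 47.494944 kcal/m²
Node F: 47.494944 × 0.17 = 8.07414048 kcal/m²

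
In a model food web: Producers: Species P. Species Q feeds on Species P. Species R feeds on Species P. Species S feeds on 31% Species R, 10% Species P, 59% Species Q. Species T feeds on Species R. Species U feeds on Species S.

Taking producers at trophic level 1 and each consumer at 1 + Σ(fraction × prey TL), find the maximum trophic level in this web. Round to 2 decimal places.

Species Q: 1 + 1 = 2
Species R: 1 + 1 = 2
Species S: 1 + (0.31×2 + 0.1×1 + 0.59×2) = 2.9
Species T: 1 + 2 = 3
Species U: 1 + 2.9 = 3.9

3.90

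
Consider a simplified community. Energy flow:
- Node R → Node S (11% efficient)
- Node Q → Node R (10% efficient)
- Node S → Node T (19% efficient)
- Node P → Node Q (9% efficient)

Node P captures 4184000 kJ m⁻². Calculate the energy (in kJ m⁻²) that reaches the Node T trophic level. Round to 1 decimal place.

Node Q: 4184000 × 0.09 = 376560 kJ m⁻²
Node R: 376560 × 0.1 = 37656 kJ m⁻²
Node S: 37656 × 0.11 = 4142.16 kJ m⁻²
Node T: 4142.16 × 0.19 = 787.0104 kJ m⁻²

787.0 kJ m⁻²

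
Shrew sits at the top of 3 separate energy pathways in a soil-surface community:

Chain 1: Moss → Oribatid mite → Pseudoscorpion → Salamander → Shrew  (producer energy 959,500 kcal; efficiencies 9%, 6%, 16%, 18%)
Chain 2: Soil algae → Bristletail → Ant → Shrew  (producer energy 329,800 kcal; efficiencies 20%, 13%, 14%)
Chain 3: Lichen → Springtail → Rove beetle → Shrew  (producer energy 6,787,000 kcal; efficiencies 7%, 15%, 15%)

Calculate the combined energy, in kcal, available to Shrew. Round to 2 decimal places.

Chain 1: 959500 × 0.09 × 0.06 × 0.16 × 0.18 = 149.22144 kcal
Chain 2: 329800 × 0.2 × 0.13 × 0.14 = 1200.472 kcal
Chain 3: 6787000 × 0.07 × 0.15 × 0.15 = 10689.525 kcal
Total at Shrew: 149.22144 + 1200.472 + 10689.525 = 12039.21844 kcal

12039.22 kcal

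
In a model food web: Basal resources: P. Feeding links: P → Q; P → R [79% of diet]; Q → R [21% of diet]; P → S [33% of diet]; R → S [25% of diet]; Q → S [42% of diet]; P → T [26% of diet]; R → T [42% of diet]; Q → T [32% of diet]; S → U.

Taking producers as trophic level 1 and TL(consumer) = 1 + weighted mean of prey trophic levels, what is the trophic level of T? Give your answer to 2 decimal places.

Q: 1 + 1 = 2
R: 1 + (0.79×1 + 0.21×2) = 2.21
S: 1 + (0.33×1 + 0.25×2.21 + 0.42×2) = 2.7225
T: 1 + (0.26×1 + 0.42×2.21 + 0.32×2) = 2.8282
U: 1 + 2.7225 = 3.7225

2.83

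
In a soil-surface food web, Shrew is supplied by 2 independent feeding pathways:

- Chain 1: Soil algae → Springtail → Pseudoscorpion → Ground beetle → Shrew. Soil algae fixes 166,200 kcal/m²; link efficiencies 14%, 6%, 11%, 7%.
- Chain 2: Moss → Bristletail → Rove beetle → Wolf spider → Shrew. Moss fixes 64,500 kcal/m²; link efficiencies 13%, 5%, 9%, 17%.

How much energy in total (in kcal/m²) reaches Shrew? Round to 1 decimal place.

Chain 1: 166200 × 0.14 × 0.06 × 0.11 × 0.07 = 10.749816 kcal/m²
Chain 2: 64500 × 0.13 × 0.05 × 0.09 × 0.17 = 6.414525 kcal/m²
Total at Shrew: 10.749816 + 6.414525 = 17.164341 kcal/m²

17.2 kcal/m²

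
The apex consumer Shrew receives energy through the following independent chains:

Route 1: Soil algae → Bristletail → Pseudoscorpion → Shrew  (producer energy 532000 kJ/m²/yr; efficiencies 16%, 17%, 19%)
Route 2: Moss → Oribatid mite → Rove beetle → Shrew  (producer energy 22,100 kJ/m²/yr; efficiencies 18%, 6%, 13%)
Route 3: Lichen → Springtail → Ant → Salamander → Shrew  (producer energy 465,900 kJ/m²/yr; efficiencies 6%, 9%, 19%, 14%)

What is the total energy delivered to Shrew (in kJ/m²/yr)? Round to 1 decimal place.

Route 1: 532000 × 0.16 × 0.17 × 0.19 = 2749.376 kJ/m²/yr
Route 2: 22100 × 0.18 × 0.06 × 0.13 = 31.0284 kJ/m²/yr
Route 3: 465900 × 0.06 × 0.09 × 0.19 × 0.14 = 66.921876 kJ/m²/yr
Total at Shrew: 2749.376 + 31.0284 + 66.921876 = 2847.326276 kJ/m²/yr

2847.3 kJ/m²/yr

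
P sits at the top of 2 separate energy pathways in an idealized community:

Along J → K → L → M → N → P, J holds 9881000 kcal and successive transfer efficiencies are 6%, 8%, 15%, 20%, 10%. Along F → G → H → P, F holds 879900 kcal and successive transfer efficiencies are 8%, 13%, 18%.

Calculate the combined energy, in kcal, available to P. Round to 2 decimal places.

1789.46 kcal

Via J: 9881000 × 0.06 × 0.08 × 0.15 × 0.2 × 0.1 = 142.2864 kcal
Via F: 879900 × 0.08 × 0.13 × 0.18 = 1647.1728 kcal
Total at P: 142.2864 + 1647.1728 = 1789.4592 kcal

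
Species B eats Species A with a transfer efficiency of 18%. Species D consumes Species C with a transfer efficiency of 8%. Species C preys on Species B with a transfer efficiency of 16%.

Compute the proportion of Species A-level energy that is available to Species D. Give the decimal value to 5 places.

0.00230

Product of link efficiencies: 0.18 × 0.16 × 0.08 = 0.002304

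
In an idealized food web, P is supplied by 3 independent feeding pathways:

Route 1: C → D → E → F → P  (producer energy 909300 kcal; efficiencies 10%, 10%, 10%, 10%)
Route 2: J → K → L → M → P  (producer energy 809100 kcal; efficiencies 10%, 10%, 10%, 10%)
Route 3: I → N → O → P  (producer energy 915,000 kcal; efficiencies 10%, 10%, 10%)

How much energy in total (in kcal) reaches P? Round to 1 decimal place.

1086.8 kcal

Route 1: 909300 × 0.1 × 0.1 × 0.1 × 0.1 = 90.93 kcal
Route 2: 809100 × 0.1 × 0.1 × 0.1 × 0.1 = 80.91 kcal
Route 3: 915000 × 0.1 × 0.1 × 0.1 = 915 kcal
Total at P: 90.93 + 80.91 + 915 = 1086.84 kcal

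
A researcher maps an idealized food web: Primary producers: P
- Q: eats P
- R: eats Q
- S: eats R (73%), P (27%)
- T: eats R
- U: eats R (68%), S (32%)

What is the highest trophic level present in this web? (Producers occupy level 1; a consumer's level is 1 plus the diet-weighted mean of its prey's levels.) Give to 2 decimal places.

4.15

Q: 1 + 1 = 2
R: 1 + 2 = 3
S: 1 + (0.73×3 + 0.27×1) = 3.46
T: 1 + 3 = 4
U: 1 + (0.68×3 + 0.32×3.46) = 4.1472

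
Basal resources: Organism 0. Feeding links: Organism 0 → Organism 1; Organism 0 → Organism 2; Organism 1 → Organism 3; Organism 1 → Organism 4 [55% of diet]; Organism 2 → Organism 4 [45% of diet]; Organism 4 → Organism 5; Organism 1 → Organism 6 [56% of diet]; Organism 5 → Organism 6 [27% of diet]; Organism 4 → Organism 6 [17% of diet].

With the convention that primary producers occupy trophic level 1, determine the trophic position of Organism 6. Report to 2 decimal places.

Organism 1: 1 + 1 = 2
Organism 2: 1 + 1 = 2
Organism 3: 1 + 2 = 3
Organism 4: 1 + (0.55×2 + 0.45×2) = 3
Organism 5: 1 + 3 = 4
Organism 6: 1 + (0.56×2 + 0.27×4 + 0.17×3) = 3.71

3.71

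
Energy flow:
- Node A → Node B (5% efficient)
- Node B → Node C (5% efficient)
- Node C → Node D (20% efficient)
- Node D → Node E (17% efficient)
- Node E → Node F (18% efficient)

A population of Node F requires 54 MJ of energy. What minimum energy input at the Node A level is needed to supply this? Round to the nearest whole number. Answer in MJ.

3529412 MJ

Cumulative transfer efficiency: 0.05 × 0.05 × 0.2 × 0.17 × 0.18 = 0.0000153
Node A energy = 54 / 0.0000153 = 3529412 MJ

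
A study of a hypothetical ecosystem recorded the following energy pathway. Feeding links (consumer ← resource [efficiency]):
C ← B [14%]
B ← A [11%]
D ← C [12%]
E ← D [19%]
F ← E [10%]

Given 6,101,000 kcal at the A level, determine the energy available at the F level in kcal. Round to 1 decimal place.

214.2 kcal

B: 6101000 × 0.11 = 671110 kcal
C: 671110 × 0.14 = 93955.4 kcal
D: 93955.4 × 0.12 = 11274.648 kcal
E: 11274.648 × 0.19 = 2142.18312 kcal
F: 2142.18312 × 0.1 = 214.218312 kcal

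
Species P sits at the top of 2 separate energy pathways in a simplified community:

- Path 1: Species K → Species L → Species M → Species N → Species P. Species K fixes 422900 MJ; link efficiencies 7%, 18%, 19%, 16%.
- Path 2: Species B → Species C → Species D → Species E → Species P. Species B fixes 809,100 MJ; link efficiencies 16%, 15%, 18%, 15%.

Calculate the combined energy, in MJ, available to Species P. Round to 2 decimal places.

686.28 MJ

Path 1: 422900 × 0.07 × 0.18 × 0.19 × 0.16 = 161.987616 MJ
Path 2: 809100 × 0.16 × 0.15 × 0.18 × 0.15 = 524.2968 MJ
Total at Species P: 161.987616 + 524.2968 = 686.284416 MJ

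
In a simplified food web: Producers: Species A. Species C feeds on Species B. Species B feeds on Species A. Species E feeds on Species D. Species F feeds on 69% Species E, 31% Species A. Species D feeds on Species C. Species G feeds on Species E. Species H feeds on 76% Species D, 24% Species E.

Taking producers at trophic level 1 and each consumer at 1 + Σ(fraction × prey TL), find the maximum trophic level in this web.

Species B: 1 + 1 = 2
Species C: 1 + 2 = 3
Species D: 1 + 3 = 4
Species E: 1 + 4 = 5
Species F: 1 + (0.69×5 + 0.31×1) = 4.76
Species G: 1 + 5 = 6
Species H: 1 + (0.76×4 + 0.24×5) = 5.24

6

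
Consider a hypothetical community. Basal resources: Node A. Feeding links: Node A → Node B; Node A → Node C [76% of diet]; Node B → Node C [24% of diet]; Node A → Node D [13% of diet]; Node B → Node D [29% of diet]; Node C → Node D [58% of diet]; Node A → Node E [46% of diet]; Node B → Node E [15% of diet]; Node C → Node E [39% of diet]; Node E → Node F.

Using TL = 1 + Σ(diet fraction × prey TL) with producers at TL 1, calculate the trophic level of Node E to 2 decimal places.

Node B: 1 + 1 = 2
Node C: 1 + (0.76×1 + 0.24×2) = 2.24
Node D: 1 + (0.13×1 + 0.29×2 + 0.58×2.24) = 3.0092
Node E: 1 + (0.46×1 + 0.15×2 + 0.39×2.24) = 2.6336
Node F: 1 + 2.6336 = 3.6336

2.63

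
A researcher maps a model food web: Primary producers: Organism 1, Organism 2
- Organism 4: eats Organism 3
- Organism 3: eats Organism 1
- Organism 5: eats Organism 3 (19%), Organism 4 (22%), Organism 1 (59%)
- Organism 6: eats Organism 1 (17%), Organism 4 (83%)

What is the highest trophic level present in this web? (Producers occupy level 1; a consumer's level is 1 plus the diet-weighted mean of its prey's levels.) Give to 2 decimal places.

Organism 3: 1 + 1 = 2
Organism 4: 1 + 2 = 3
Organism 5: 1 + (0.19×2 + 0.22×3 + 0.59×1) = 2.63
Organism 6: 1 + (0.17×1 + 0.83×3) = 3.66

3.66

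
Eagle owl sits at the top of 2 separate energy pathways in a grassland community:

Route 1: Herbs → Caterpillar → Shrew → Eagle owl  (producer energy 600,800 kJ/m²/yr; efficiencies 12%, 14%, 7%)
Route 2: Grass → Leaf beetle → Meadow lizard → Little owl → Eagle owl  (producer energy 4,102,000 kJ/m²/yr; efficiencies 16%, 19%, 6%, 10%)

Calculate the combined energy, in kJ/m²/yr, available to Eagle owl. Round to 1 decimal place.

1454.7 kJ/m²/yr

Route 1: 600800 × 0.12 × 0.14 × 0.07 = 706.5408 kJ/m²/yr
Route 2: 4102000 × 0.16 × 0.19 × 0.06 × 0.1 = 748.2048 kJ/m²/yr
Total at Eagle owl: 706.5408 + 748.2048 = 1454.7456 kJ/m²/yr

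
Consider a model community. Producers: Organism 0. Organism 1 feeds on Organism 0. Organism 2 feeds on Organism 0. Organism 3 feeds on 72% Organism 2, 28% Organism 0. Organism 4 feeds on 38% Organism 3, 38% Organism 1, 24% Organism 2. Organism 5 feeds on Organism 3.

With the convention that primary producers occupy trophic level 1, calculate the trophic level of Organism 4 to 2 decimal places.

Organism 1: 1 + 1 = 2
Organism 2: 1 + 1 = 2
Organism 3: 1 + (0.72×2 + 0.28×1) = 2.72
Organism 4: 1 + (0.38×2.72 + 0.38×2 + 0.24×2) = 3.2736
Organism 5: 1 + 2.72 = 3.72

3.27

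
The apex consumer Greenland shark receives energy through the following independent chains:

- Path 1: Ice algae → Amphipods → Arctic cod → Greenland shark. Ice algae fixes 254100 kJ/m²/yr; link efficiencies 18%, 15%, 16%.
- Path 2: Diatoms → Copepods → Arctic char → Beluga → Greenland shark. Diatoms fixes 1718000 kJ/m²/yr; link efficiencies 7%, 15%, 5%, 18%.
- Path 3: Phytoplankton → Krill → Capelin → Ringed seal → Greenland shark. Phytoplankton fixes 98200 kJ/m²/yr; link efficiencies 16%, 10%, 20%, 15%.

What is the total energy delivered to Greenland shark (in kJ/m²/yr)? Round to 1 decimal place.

Path 1: 254100 × 0.18 × 0.15 × 0.16 = 1097.712 kJ/m²/yr
Path 2: 1718000 × 0.07 × 0.15 × 0.05 × 0.18 = 162.351 kJ/m²/yr
Path 3: 98200 × 0.16 × 0.1 × 0.2 × 0.15 = 47.136 kJ/m²/yr
Total at Greenland shark: 1097.712 + 162.351 + 47.136 = 1307.199 kJ/m²/yr

1307.2 kJ/m²/yr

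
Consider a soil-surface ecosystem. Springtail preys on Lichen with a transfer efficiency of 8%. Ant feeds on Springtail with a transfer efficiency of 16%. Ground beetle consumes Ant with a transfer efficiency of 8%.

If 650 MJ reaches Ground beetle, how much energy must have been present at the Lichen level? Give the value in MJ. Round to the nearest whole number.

634766 MJ

Cumulative transfer efficiency: 0.08 × 0.16 × 0.08 = 0.001024
Lichen energy = 650 / 0.001024 = 634766 MJ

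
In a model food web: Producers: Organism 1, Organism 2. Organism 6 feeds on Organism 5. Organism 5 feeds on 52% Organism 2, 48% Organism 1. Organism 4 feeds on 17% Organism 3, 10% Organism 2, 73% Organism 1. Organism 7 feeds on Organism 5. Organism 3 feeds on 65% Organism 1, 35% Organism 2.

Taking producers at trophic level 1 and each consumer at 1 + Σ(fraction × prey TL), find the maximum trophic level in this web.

Organism 3: 1 + (0.65×1 + 0.35×1) = 2
Organism 4: 1 + (0.17×2 + 0.1×1 + 0.73×1) = 2.17
Organism 5: 1 + (0.52×1 + 0.48×1) = 2
Organism 6: 1 + 2 = 3
Organism 7: 1 + 2 = 3

3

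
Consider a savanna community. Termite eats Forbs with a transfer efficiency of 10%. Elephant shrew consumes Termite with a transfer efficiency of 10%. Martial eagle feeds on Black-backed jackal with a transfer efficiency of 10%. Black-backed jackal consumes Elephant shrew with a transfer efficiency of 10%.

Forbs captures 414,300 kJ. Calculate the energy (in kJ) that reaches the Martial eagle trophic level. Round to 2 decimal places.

41.43 kJ

Termite: 414300 × 0.1 = 41430 kJ
Elephant shrew: 41430 × 0.1 = 4143 kJ
Black-backed jackal: 4143 × 0.1 = 414.3 kJ
Martial eagle: 414.3 × 0.1 = 41.43 kJ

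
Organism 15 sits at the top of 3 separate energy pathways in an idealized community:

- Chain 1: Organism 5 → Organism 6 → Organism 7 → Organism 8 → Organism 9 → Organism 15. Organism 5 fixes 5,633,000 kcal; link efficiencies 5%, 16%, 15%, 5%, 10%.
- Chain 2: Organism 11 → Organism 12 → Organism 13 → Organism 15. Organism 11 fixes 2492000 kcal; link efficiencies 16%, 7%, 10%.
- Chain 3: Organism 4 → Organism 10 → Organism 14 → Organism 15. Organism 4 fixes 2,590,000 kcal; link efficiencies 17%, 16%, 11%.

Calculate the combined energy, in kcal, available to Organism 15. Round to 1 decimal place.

10574.1 kcal

Chain 1: 5633000 × 0.05 × 0.16 × 0.15 × 0.05 × 0.1 = 33.798 kcal
Chain 2: 2492000 × 0.16 × 0.07 × 0.1 = 2791.04 kcal
Chain 3: 2590000 × 0.17 × 0.16 × 0.11 = 7749.28 kcal
Total at Organism 15: 33.798 + 2791.04 + 7749.28 = 10574.118 kcal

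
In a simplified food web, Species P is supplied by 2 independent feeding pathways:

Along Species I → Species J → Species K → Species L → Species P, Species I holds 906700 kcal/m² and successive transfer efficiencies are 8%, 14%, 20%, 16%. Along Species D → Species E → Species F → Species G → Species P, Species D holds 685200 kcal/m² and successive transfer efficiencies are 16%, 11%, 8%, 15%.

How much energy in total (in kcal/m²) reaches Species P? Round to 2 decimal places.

469.68 kcal/m²

Via Species I: 906700 × 0.08 × 0.14 × 0.2 × 0.16 = 324.96128 kcal/m²
Via Species D: 685200 × 0.16 × 0.11 × 0.08 × 0.15 = 144.71424 kcal/m²
Total at Species P: 324.96128 + 144.71424 = 469.67552 kcal/m²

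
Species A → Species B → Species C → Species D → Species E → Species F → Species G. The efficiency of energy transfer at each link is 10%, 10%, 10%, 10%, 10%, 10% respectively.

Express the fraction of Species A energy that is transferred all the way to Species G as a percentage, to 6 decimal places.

Product of link efficiencies: 0.1 × 0.1 × 0.1 × 0.1 × 0.1 × 0.1 = 0.000001
As a percentage: 0.000001 × 100 = 0.000100%

0.000100%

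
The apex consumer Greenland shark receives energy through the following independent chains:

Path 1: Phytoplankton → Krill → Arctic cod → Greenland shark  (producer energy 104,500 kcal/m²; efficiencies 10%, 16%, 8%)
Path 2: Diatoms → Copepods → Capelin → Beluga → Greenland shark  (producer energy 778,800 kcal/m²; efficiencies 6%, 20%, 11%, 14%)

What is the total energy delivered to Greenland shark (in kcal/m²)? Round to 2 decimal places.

277.68 kcal/m²

Path 1: 104500 × 0.1 × 0.16 × 0.08 = 133.76 kcal/m²
Path 2: 778800 × 0.06 × 0.2 × 0.11 × 0.14 = 143.92224 kcal/m²
Total at Greenland shark: 133.76 + 143.92224 = 277.68224 kcal/m²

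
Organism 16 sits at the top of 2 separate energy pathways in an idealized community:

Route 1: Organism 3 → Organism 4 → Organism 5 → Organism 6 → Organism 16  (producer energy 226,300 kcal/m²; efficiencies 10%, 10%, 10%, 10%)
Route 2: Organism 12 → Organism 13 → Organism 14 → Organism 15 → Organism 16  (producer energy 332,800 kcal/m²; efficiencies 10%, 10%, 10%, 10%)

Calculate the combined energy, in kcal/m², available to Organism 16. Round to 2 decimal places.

55.91 kcal/m²

Route 1: 226300 × 0.1 × 0.1 × 0.1 × 0.1 = 22.63 kcal/m²
Route 2: 332800 × 0.1 × 0.1 × 0.1 × 0.1 = 33.28 kcal/m²
Total at Organism 16: 22.63 + 33.28 = 55.91 kcal/m²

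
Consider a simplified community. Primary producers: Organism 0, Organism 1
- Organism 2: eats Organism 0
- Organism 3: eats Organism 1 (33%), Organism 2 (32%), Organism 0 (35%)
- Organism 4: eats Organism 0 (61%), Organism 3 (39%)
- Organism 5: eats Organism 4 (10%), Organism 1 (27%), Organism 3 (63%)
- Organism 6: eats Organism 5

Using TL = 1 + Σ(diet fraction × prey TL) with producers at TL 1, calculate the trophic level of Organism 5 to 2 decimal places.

Organism 2: 1 + 1 = 2
Organism 3: 1 + (0.33×1 + 0.32×2 + 0.35×1) = 2.32
Organism 4: 1 + (0.61×1 + 0.39×2.32) = 2.5148
Organism 5: 1 + (0.1×2.5148 + 0.27×1 + 0.63×2.32) = 2.98308
Organism 6: 1 + 2.98308 = 3.98308

2.98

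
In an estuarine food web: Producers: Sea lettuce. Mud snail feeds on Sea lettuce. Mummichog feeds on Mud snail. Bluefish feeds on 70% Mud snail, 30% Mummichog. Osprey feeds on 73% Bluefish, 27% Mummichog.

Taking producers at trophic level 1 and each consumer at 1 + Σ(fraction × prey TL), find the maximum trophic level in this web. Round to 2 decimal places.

Mud snail: 1 + 1 = 2
Mummichog: 1 + 2 = 3
Bluefish: 1 + (0.7×2 + 0.3×3) = 3.3
Osprey: 1 + (0.73×3.3 + 0.27×3) = 4.219

4.22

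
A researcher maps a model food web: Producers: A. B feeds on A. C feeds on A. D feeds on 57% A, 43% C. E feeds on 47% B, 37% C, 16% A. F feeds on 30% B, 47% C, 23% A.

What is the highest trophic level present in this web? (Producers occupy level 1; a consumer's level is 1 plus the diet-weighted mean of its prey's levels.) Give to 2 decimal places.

2.84

B: 1 + 1 = 2
C: 1 + 1 = 2
D: 1 + (0.57×1 + 0.43×2) = 2.43
E: 1 + (0.47×2 + 0.37×2 + 0.16×1) = 2.84
F: 1 + (0.3×2 + 0.47×2 + 0.23×1) = 2.77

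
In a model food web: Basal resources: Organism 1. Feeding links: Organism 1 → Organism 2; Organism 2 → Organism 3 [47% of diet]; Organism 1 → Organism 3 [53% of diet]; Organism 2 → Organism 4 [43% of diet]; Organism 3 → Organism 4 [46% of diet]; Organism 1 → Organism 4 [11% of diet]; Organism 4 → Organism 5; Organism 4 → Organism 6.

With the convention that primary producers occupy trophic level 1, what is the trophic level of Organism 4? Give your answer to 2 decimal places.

3.11

Organism 2: 1 + 1 = 2
Organism 3: 1 + (0.47×2 + 0.53×1) = 2.47
Organism 4: 1 + (0.43×2 + 0.46×2.47 + 0.11×1) = 3.1062
Organism 5: 1 + 3.1062 = 4.1062
Organism 6: 1 + 3.1062 = 4.1062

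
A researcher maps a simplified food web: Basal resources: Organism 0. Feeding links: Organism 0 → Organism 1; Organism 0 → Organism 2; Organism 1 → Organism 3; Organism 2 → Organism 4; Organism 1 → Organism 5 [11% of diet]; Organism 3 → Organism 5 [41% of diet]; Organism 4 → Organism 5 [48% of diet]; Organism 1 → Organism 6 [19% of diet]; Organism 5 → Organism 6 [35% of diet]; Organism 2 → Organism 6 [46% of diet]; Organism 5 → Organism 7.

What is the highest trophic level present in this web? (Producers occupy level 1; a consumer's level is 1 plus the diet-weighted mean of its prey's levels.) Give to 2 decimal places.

Organism 1: 1 + 1 = 2
Organism 2: 1 + 1 = 2
Organism 3: 1 + 2 = 3
Organism 4: 1 + 2 = 3
Organism 5: 1 + (0.11×2 + 0.41×3 + 0.48×3) = 3.89
Organism 6: 1 + (0.19×2 + 0.35×3.89 + 0.46×2) = 3.6615
Organism 7: 1 + 3.89 = 4.89

4.89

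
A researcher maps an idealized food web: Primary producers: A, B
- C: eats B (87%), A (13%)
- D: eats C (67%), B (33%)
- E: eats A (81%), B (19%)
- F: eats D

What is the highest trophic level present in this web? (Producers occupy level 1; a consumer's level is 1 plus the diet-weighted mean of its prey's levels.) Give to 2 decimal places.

3.67

C: 1 + (0.87×1 + 0.13×1) = 2
D: 1 + (0.67×2 + 0.33×1) = 2.67
E: 1 + (0.81×1 + 0.19×1) = 2
F: 1 + 2.67 = 3.67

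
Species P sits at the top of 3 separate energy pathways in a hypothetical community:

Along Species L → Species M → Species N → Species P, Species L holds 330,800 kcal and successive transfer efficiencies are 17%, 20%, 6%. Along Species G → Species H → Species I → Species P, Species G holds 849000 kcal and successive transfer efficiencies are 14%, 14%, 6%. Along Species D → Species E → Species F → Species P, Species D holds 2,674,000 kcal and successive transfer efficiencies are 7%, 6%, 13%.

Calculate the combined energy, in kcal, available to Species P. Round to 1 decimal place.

3133.3 kcal

Via Species L: 330800 × 0.17 × 0.2 × 0.06 = 674.832 kcal
Via Species G: 849000 × 0.14 × 0.14 × 0.06 = 998.424 kcal
Via Species D: 2674000 × 0.07 × 0.06 × 0.13 = 1460.004 kcal
Total at Species P: 674.832 + 998.424 + 1460.004 = 3133.26 kcal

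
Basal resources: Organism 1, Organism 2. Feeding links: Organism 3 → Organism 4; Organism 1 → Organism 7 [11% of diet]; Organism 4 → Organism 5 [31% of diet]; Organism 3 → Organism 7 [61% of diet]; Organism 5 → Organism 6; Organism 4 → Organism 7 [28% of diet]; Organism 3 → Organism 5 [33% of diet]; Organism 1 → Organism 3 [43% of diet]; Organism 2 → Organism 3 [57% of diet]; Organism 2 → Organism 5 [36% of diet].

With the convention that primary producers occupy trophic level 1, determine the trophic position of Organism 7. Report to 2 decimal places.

3.17

Organism 3: 1 + (0.57×1 + 0.43×1) = 2
Organism 4: 1 + 2 = 3
Organism 5: 1 + (0.33×2 + 0.36×1 + 0.31×3) = 2.95
Organism 6: 1 + 2.95 = 3.95
Organism 7: 1 + (0.28×3 + 0.61×2 + 0.11×1) = 3.17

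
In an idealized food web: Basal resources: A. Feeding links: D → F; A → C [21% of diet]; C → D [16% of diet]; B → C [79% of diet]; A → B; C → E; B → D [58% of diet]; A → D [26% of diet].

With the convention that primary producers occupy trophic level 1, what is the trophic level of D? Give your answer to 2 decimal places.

B: 1 + 1 = 2
C: 1 + (0.79×2 + 0.21×1) = 2.79
D: 1 + (0.58×2 + 0.26×1 + 0.16×2.79) = 2.8664
E: 1 + 2.79 = 3.79
F: 1 + 2.8664 = 3.8664

2.87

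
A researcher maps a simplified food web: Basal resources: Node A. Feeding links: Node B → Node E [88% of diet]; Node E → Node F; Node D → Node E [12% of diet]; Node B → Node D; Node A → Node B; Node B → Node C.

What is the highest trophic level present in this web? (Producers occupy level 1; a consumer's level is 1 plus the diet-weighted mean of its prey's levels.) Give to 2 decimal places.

Node B: 1 + 1 = 2
Node C: 1 + 2 = 3
Node D: 1 + 2 = 3
Node E: 1 + (0.12×3 + 0.88×2) = 3.12
Node F: 1 + 3.12 = 4.12

4.12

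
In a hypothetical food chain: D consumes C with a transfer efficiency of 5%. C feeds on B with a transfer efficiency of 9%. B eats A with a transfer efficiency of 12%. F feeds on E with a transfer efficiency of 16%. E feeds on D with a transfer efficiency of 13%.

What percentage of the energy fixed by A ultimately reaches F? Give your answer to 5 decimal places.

0.00112%

Product of link efficiencies: 0.12 × 0.09 × 0.05 × 0.13 × 0.16 = 0.000011232
As a percentage: 0.000011232 × 100 = 0.00112%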